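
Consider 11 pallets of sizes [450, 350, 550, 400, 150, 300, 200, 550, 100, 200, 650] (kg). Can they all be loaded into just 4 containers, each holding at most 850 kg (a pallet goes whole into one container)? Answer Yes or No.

Total = 3900 kg; ⌈3900/850⌉ = 5.
At least 5 containers are required, but only 4 are allowed.

No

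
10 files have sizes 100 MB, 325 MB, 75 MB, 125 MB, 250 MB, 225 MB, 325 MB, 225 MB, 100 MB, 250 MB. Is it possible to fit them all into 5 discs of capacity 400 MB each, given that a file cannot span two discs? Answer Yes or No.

Total = 2000 MB; ⌈2000/400⌉ = 5.
6 files each exceed half the capacity and cannot share a disc, forcing at least 6 discs.
At least 6 discs are required, but only 5 are allowed.

No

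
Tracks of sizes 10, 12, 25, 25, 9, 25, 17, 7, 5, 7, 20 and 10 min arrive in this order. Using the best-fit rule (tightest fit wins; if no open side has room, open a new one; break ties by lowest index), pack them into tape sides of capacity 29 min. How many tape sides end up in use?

7

  10 → side 1 (new)  [load 10/29]
  12 → side 1  [load 22/29]
  25 → side 2 (new)  [load 25/29]
  25 → side 3 (new)  [load 25/29]
  9 → side 4 (new)  [load 9/29]
  25 → side 5 (new)  [load 25/29]
  17 → side 4  [load 26/29]
  7 → side 1  [load 29/29]
  5 → side 6 (new)  [load 5/29]
  7 → side 6  [load 12/29]
  20 → side 7 (new)  [load 20/29]
  10 → side 6  [load 22/29]
7 tape sides opened.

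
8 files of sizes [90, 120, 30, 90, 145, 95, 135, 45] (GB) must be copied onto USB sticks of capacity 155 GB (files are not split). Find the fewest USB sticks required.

6

Total = 145 + 135 + 120 + 95 + 90 + 90 + 45 + 30 = 750 GB.
Lower bound: ⌈750/155⌉ = 5 USB sticks.
Also, 6 files each exceed 155/2 GB, and no two of those can share a USB stick, so at least 6 USB sticks are needed.
A packing using 6 USB sticks:
  USB stick 1: 145 = 145
  USB stick 2: 135 = 135
  USB stick 3: 120 + 30 = 150
  USB stick 4: 95 + 45 = 140
  USB stick 5: 90 = 90
  USB stick 6: 90 = 90
This matches the lower bound, so 6 is optimal.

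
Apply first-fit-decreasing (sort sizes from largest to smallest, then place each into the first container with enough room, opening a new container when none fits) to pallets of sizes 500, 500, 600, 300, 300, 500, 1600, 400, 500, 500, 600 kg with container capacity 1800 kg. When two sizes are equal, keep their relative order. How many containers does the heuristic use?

4

Sorted descending: 1600, 600, 600, 500, 500, 500, 500, 500, 400, 300, 300.
  1600 → container 1 (new)  [load 1600/1800]
  600 → container 2 (new)  [load 600/1800]
  600 → container 2  [load 1200/1800]
  500 → container 2  [load 1700/1800]
  500 → container 3 (new)  [load 500/1800]
  500 → container 3  [load 1000/1800]
  500 → container 3  [load 1500/1800]
  500 → container 4 (new)  [load 500/1800]
  400 → container 4  [load 900/1800]
  300 → container 3  [load 1800/1800]
  300 → container 4  [load 1200/1800]
4 containers opened.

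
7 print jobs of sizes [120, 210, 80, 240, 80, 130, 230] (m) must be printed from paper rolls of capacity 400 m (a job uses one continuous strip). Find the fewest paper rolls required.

3

Total = 240 + 230 + 210 + 130 + 120 + 80 + 80 = 1090 m.
Lower bound: ⌈1090/400⌉ = 3 paper rolls.
A packing using 3 paper rolls:
  roll 1: 240 + 130 = 370
  roll 2: 230 + 120 = 350
  roll 3: 210 + 80 + 80 = 370
This matches the lower bound, so 3 is optimal.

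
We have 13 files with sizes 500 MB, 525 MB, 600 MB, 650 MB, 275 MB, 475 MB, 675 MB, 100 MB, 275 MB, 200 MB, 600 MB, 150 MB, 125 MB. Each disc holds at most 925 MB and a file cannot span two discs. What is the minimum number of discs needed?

Total = 675 + 650 + 600 + 600 + 525 + 500 + 475 + 275 + 275 + 200 + 150 + 125 + 100 = 5150 MB.
Lower bound: ⌈5150/925⌉ = 6 discs.
Also, 7 files each exceed 925/2 MB, and no two of those can share a disc, so at least 7 discs are needed.
A packing using 7 discs:
  disc 1: 675 + 200 = 875
  disc 2: 650 + 275 = 925
  disc 3: 600 + 275 = 875
  disc 4: 600 + 150 + 125 = 875
  disc 5: 525 + 100 = 625
  disc 6: 500 = 500
  disc 7: 475 = 475
This matches the lower bound, so 7 is optimal.

7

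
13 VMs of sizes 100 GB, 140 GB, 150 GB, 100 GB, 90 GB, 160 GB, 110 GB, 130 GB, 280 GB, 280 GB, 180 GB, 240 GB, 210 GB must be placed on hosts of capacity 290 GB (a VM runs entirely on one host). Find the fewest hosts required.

Total = 280 + 280 + 240 + 210 + 180 + 160 + 150 + 140 + 130 + 110 + 100 + 100 + 90 = 2170 GB.
Lower bound: ⌈2170/290⌉ = 8 hosts.
A packing using 8 hosts:
  host 1: 280 = 280
  host 2: 280 = 280
  host 3: 240 = 240
  host 4: 210 = 210
  host 5: 180 + 110 = 290
  host 6: 160 + 130 = 290
  host 7: 150 + 140 = 290
  host 8: 100 + 100 + 90 = 290
This matches the lower bound, so 8 is optimal.

8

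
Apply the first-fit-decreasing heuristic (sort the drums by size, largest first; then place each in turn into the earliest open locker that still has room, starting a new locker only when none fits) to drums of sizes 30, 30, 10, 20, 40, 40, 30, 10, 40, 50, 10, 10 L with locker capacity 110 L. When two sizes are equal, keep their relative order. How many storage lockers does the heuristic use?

Sorted descending: 50, 40, 40, 40, 30, 30, 30, 20, 10, 10, 10, 10.
  50 → locker 1 (new)  [load 50/110]
  40 → locker 1  [load 90/110]
  40 → locker 2 (new)  [load 40/110]
  40 → locker 2  [load 80/110]
  30 → locker 2  [load 110/110]
  30 → locker 3 (new)  [load 30/110]
  30 → locker 3  [load 60/110]
  20 → locker 1  [load 110/110]
  10 → locker 3  [load 70/110]
  10 → locker 3  [load 80/110]
  10 → locker 3  [load 90/110]
  10 → locker 3  [load 100/110]
3 storage lockers opened.

3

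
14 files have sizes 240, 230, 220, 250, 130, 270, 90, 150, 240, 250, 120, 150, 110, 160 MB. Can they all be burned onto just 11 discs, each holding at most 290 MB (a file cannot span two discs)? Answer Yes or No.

A valid assignment using 11 discs:
  disc 1: 270 = 270
  disc 2: 250 = 250
  disc 3: 250 = 250
  disc 4: 240 = 240
  disc 5: 240 = 240
  disc 6: 230 = 230
  disc 7: 220 = 220
  disc 8: 160 + 130 = 290
  disc 9: 150 + 120 = 270
  disc 10: 150 + 110 = 260
  disc 11: 90 = 90
Every load is within 290 MB, so 11 discs suffice.

Yes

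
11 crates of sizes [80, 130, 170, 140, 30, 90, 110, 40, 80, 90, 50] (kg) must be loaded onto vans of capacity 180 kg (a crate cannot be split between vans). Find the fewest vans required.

Total = 170 + 140 + 130 + 110 + 90 + 90 + 80 + 80 + 50 + 40 + 30 = 1010 kg.
Lower bound: ⌈1010/180⌉ = 6 vans.
A packing using 6 vans:
  van 1: 170 = 170
  van 2: 140 + 40 = 180
  van 3: 130 + 50 = 180
  van 4: 110 + 30 = 140
  van 5: 90 + 90 = 180
  van 6: 80 + 80 = 160
This matches the lower bound, so 6 is optimal.

6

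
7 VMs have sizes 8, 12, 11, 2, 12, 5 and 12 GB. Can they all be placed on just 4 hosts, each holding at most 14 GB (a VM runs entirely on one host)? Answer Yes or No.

Total = 62 GB; ⌈62/14⌉ = 5.
At least 5 hosts are required, but only 4 are allowed.

No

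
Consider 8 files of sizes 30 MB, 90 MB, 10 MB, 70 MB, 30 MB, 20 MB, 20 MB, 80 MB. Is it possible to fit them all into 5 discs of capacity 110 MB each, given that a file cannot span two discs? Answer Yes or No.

A valid assignment using 4 discs:
  disc 1: 90 + 20 = 110
  disc 2: 80 + 30 = 110
  disc 3: 70 + 30 + 10 = 110
  disc 4: 20 = 20
That uses only 4 ≤ 5, so 5 discs are enough.

Yes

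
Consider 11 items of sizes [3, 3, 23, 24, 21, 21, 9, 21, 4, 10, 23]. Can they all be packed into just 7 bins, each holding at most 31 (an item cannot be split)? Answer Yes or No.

A valid assignment using 6 bins:
  bin 1: 24 + 4 + 3 = 31
  bin 2: 23 + 3 = 26
  bin 3: 23 = 23
  bin 4: 21 + 10 = 31
  bin 5: 21 + 9 = 30
  bin 6: 21 = 21
That uses only 6 ≤ 7, so 7 bins are enough.

Yes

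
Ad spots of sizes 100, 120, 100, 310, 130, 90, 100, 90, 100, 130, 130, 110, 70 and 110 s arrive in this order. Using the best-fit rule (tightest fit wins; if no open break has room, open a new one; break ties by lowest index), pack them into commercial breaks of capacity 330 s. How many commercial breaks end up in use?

  100 → break 1 (new)  [load 100/330]
  120 → break 1  [load 220/330]
  100 → break 1  [load 320/330]
  310 → break 2 (new)  [load 310/330]
  130 → break 3 (new)  [load 130/330]
  90 → break 3  [load 220/330]
  100 → break 3  [load 320/330]
  90 → break 4 (new)  [load 90/330]
  100 → break 4  [load 190/330]
  130 → break 4  [load 320/330]
  130 → break 5 (new)  [load 130/330]
  110 → break 5  [load 240/330]
  70 → break 5  [load 310/330]
  110 → break 6 (new)  [load 110/330]
6 commercial breaks opened.

6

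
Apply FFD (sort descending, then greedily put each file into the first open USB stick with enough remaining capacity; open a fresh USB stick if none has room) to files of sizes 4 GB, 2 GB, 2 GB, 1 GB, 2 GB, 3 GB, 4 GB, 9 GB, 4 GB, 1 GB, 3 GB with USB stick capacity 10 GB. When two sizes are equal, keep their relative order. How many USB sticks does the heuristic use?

4

Sorted descending: 9, 4, 4, 4, 3, 3, 2, 2, 2, 1, 1.
  9 → USB stick 1 (new)  [load 9/10]
  4 → USB stick 2 (new)  [load 4/10]
  4 → USB stick 2  [load 8/10]
  4 → USB stick 3 (new)  [load 4/10]
  3 → USB stick 3  [load 7/10]
  3 → USB stick 3  [load 10/10]
  2 → USB stick 2  [load 10/10]
  2 → USB stick 4 (new)  [load 2/10]
  2 → USB stick 4  [load 4/10]
  1 → USB stick 1  [load 10/10]
  1 → USB stick 4  [load 5/10]
4 USB sticks opened.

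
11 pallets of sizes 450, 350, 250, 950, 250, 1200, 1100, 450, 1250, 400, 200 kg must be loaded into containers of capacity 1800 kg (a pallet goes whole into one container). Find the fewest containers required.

4

Total = 1250 + 1200 + 1100 + 950 + 450 + 450 + 400 + 350 + 250 + 250 + 200 = 6850 kg.
Lower bound: ⌈6850/1800⌉ = 4 containers.
A packing using 4 containers:
  container 1: 1250 + 450 = 1700
  container 2: 1200 + 450 = 1650
  container 3: 1100 + 400 + 250 = 1750
  container 4: 950 + 350 + 250 + 200 = 1750
This matches the lower bound, so 4 is optimal.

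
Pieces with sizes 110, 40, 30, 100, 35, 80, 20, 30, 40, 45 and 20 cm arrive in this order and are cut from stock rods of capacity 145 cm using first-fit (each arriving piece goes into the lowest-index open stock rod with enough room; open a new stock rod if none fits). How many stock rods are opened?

4

  110 → stock rod 1 (new)  [load 110/145]
  40 → stock rod 2 (new)  [load 40/145]
  30 → stock rod 1  [load 140/145]
  100 → stock rod 2  [load 140/145]
  35 → stock rod 3 (new)  [load 35/145]
  80 → stock rod 3  [load 115/145]
  20 → stock rod 3  [load 135/145]
  30 → stock rod 4 (new)  [load 30/145]
  40 → stock rod 4  [load 70/145]
  45 → stock rod 4  [load 115/145]
  20 → stock rod 4  [load 135/145]
4 stock rods opened.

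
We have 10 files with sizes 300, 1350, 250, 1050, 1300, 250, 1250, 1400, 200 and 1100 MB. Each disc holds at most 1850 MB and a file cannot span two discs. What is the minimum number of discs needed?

6

Total = 1400 + 1350 + 1300 + 1250 + 1100 + 1050 + 300 + 250 + 250 + 200 = 8450 MB.
Lower bound: ⌈8450/1850⌉ = 5 discs.
Also, 6 files each exceed 925 MB, and no two of those can share a disc, so at least 6 discs are needed.
A packing using 6 discs:
  disc 1: 1400 + 300 = 1700
  disc 2: 1350 + 250 + 250 = 1850
  disc 3: 1300 + 200 = 1500
  disc 4: 1250 = 1250
  disc 5: 1100 = 1100
  disc 6: 1050 = 1050
This matches the lower bound, so 6 is optimal.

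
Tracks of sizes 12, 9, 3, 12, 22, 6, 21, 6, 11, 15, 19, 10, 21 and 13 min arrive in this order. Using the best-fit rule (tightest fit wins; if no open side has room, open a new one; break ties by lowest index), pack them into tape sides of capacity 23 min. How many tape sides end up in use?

9

  12 → side 1 (new)  [load 12/23]
  9 → side 1  [load 21/23]
  3 → side 2 (new)  [load 3/23]
  12 → side 2  [load 15/23]
  22 → side 3 (new)  [load 22/23]
  6 → side 2  [load 21/23]
  21 → side 4 (new)  [load 21/23]
  6 → side 5 (new)  [load 6/23]
  11 → side 5  [load 17/23]
  15 → side 6 (new)  [load 15/23]
  19 → side 7 (new)  [load 19/23]
  10 → side 8 (new)  [load 10/23]
  21 → side 9 (new)  [load 21/23]
  13 → side 8  [load 23/23]
9 tape sides opened.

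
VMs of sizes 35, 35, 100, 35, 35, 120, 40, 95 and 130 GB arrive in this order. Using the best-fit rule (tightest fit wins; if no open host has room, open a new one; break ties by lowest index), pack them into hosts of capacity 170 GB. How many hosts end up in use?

4

  35 → host 1 (new)  [load 35/170]
  35 → host 1  [load 70/170]
  100 → host 1  [load 170/170]
  35 → host 2 (new)  [load 35/170]
  35 → host 2  [load 70/170]
  120 → host 3 (new)  [load 120/170]
  40 → host 3  [load 160/170]
  95 → host 2  [load 165/170]
  130 → host 4 (new)  [load 130/170]
4 hosts opened.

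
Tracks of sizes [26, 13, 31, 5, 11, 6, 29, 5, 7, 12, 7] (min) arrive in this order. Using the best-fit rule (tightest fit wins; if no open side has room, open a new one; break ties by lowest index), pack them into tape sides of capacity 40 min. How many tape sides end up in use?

5

  26 → side 1 (new)  [load 26/40]
  13 → side 1  [load 39/40]
  31 → side 2 (new)  [load 31/40]
  5 → side 2  [load 36/40]
  11 → side 3 (new)  [load 11/40]
  6 → side 3  [load 17/40]
  29 → side 4 (new)  [load 29/40]
  5 → side 4  [load 34/40]
  7 → side 3  [load 24/40]
  12 → side 3  [load 36/40]
  7 → side 5 (new)  [load 7/40]
5 tape sides opened.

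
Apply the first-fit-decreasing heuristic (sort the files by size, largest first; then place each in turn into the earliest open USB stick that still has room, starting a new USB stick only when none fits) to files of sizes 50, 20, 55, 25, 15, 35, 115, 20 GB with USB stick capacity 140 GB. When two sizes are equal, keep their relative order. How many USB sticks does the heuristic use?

3

Sorted descending: 115, 55, 50, 35, 25, 20, 20, 15.
  115 → USB stick 1 (new)  [load 115/140]
  55 → USB stick 2 (new)  [load 55/140]
  50 → USB stick 2  [load 105/140]
  35 → USB stick 2  [load 140/140]
  25 → USB stick 1  [load 140/140]
  20 → USB stick 3 (new)  [load 20/140]
  20 → USB stick 3  [load 40/140]
  15 → USB stick 3  [load 55/140]
3 USB sticks opened.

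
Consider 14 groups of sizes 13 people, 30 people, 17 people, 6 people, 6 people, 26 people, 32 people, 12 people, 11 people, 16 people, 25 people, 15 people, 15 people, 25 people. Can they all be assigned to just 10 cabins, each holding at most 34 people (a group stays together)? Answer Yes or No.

Yes

A valid assignment using 9 cabins:
  cabin 1: 32 = 32
  cabin 2: 30 = 30
  cabin 3: 26 + 6 = 32
  cabin 4: 25 + 6 = 31
  cabin 5: 25 = 25
  cabin 6: 17 + 16 = 33
  cabin 7: 15 + 15 = 30
  cabin 8: 13 + 12 = 25
  cabin 9: 11 = 11
That uses only 9 ≤ 10, so 10 cabins are enough.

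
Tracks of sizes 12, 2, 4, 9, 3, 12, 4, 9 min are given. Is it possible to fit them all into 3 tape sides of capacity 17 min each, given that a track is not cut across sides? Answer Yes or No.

Total = 55 min; ⌈55/17⌉ = 4.
At least 4 tape sides are required, but only 3 are allowed.

No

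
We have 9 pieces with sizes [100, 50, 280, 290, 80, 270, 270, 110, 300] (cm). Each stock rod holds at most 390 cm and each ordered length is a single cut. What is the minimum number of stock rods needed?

Total = 300 + 290 + 280 + 270 + 270 + 110 + 100 + 80 + 50 = 1750 cm.
Lower bound: ⌈1750/390⌉ = 5 stock rods.
A packing using 5 stock rods:
  stock rod 1: 300 + 80 = 380
  stock rod 2: 290 + 100 = 390
  stock rod 3: 280 + 110 = 390
  stock rod 4: 270 + 50 = 320
  stock rod 5: 270 = 270
This matches the lower bound, so 5 is optimal.

5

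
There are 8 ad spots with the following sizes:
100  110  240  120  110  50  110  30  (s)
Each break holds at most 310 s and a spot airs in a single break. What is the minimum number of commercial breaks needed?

4

Total = 240 + 120 + 110 + 110 + 110 + 100 + 50 + 30 = 870 s.
Lower bound: ⌈870/310⌉ = 3 commercial breaks.
A packing using 4 commercial breaks:
  break 1: 240 + 50 = 290
  break 2: 120 + 110 + 30 = 260
  break 3: 110 + 110 = 220
  break 4: 100 = 100
No arrangement into 3 commercial breaks stays within capacity, so 4 is optimal.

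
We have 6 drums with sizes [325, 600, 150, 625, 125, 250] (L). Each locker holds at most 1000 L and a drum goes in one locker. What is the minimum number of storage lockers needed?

3

Total = 625 + 600 + 325 + 250 + 150 + 125 = 2075 L.
Lower bound: ⌈2075/1000⌉ = 3 storage lockers.
A packing using 3 storage lockers:
  locker 1: 625 + 325 = 950
  locker 2: 600 + 250 + 150 = 1000
  locker 3: 125 = 125
This matches the lower bound, so 3 is optimal.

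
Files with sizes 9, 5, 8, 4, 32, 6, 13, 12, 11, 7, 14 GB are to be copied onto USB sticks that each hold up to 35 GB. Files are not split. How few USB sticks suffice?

4

Total = 32 + 14 + 13 + 12 + 11 + 9 + 8 + 7 + 6 + 5 + 4 = 121 GB.
Lower bound: ⌈121/35⌉ = 4 USB sticks.
A packing using 4 USB sticks:
  USB stick 1: 32 = 32
  USB stick 2: 14 + 13 + 8 = 35
  USB stick 3: 12 + 11 + 9 = 32
  USB stick 4: 7 + 6 + 5 + 4 = 22
This matches the lower bound, so 4 is optimal.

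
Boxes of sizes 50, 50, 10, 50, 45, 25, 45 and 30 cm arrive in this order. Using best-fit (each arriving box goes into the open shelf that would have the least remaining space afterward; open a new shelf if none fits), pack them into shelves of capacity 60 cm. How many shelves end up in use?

6

  50 → shelf 1 (new)  [load 50/60]
  50 → shelf 2 (new)  [load 50/60]
  10 → shelf 1  [load 60/60]
  50 → shelf 3 (new)  [load 50/60]
  45 → shelf 4 (new)  [load 45/60]
  25 → shelf 5 (new)  [load 25/60]
  45 → shelf 6 (new)  [load 45/60]
  30 → shelf 5  [load 55/60]
6 shelves opened.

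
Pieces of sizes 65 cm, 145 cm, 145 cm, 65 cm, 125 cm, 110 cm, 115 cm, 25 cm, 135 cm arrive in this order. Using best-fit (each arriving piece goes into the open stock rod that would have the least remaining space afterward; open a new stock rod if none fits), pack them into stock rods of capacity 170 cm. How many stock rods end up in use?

7

  65 → stock rod 1 (new)  [load 65/170]
  145 → stock rod 2 (new)  [load 145/170]
  145 → stock rod 3 (new)  [load 145/170]
  65 → stock rod 1  [load 130/170]
  125 → stock rod 4 (new)  [load 125/170]
  110 → stock rod 5 (new)  [load 110/170]
  115 → stock rod 6 (new)  [load 115/170]
  25 → stock rod 2  [load 170/170]
  135 → stock rod 7 (new)  [load 135/170]
7 stock rods opened.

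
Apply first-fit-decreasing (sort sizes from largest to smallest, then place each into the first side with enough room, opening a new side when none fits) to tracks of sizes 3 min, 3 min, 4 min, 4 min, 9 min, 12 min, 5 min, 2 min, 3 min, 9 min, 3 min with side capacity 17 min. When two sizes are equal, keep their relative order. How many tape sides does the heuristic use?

4

Sorted descending: 12, 9, 9, 5, 4, 4, 3, 3, 3, 3, 2.
  12 → side 1 (new)  [load 12/17]
  9 → side 2 (new)  [load 9/17]
  9 → side 3 (new)  [load 9/17]
  5 → side 1  [load 17/17]
  4 → side 2  [load 13/17]
  4 → side 2  [load 17/17]
  3 → side 3  [load 12/17]
  3 → side 3  [load 15/17]
  3 → side 4 (new)  [load 3/17]
  3 → side 4  [load 6/17]
  2 → side 3  [load 17/17]
4 tape sides opened.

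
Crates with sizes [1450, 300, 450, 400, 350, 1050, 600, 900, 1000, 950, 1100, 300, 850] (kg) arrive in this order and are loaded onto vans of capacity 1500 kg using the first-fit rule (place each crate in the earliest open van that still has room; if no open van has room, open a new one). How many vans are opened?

  1450 → van 1 (new)  [load 1450/1500]
  300 → van 2 (new)  [load 300/1500]
  450 → van 2  [load 750/1500]
  400 → van 2  [load 1150/1500]
  350 → van 2  [load 1500/1500]
  1050 → van 3 (new)  [load 1050/1500]
  600 → van 4 (new)  [load 600/1500]
  900 → van 4  [load 1500/1500]
  1000 → van 5 (new)  [load 1000/1500]
  950 → van 6 (new)  [load 950/1500]
  1100 → van 7 (new)  [load 1100/1500]
  300 → van 3  [load 1350/1500]
  850 → van 8 (new)  [load 850/1500]
8 vans opened.

8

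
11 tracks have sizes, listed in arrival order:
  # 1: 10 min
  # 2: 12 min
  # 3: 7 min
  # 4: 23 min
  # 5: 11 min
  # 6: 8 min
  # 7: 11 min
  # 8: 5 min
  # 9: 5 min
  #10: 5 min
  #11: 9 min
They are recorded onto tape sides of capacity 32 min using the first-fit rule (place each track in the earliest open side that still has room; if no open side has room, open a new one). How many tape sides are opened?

  10 → side 1 (new)  [load 10/32]
  12 → side 1  [load 22/32]
  7 → side 1  [load 29/32]
  23 → side 2 (new)  [load 23/32]
  11 → side 3 (new)  [load 11/32]
  8 → side 2  [load 31/32]
  11 → side 3  [load 22/32]
  5 → side 3  [load 27/32]
  5 → side 3  [load 32/32]
  5 → side 4 (new)  [load 5/32]
  9 → side 4  [load 14/32]
4 tape sides opened.

4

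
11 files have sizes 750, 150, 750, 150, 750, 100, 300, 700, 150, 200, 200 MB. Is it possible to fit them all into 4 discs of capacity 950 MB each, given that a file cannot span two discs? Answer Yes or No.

No

Total = 4200 MB; ⌈4200/950⌉ = 5.
At least 5 discs are required, but only 4 are allowed.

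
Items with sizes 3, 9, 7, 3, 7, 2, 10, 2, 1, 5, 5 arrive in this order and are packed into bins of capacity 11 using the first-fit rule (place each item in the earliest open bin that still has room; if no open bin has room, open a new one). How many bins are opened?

  3 → bin 1 (new)  [load 3/11]
  9 → bin 2 (new)  [load 9/11]
  7 → bin 1  [load 10/11]
  3 → bin 3 (new)  [load 3/11]
  7 → bin 3  [load 10/11]
  2 → bin 2  [load 11/11]
  10 → bin 4 (new)  [load 10/11]
  2 → bin 5 (new)  [load 2/11]
  1 → bin 1  [load 11/11]
  5 → bin 5  [load 7/11]
  5 → bin 6 (new)  [load 5/11]
6 bins opened.

6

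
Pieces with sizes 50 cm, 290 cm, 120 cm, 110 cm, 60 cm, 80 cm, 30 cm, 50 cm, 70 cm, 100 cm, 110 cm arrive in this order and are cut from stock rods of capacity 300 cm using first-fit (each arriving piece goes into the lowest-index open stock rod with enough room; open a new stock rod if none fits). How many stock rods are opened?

  50 → stock rod 1 (new)  [load 50/300]
  290 → stock rod 2 (new)  [load 290/300]
  120 → stock rod 1  [load 170/300]
  110 → stock rod 1  [load 280/300]
  60 → stock rod 3 (new)  [load 60/300]
  80 → stock rod 3  [load 140/300]
  30 → stock rod 3  [load 170/300]
  50 → stock rod 3  [load 220/300]
  70 → stock rod 3  [load 290/300]
  100 → stock rod 4 (new)  [load 100/300]
  110 → stock rod 4  [load 210/300]
4 stock rods opened.

4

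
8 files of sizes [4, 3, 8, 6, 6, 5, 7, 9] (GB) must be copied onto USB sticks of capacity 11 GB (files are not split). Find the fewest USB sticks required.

5

Total = 9 + 8 + 7 + 6 + 6 + 5 + 4 + 3 = 48 GB.
Lower bound: ⌈48/11⌉ = 5 USB sticks.
A packing using 5 USB sticks:
  USB stick 1: 9 = 9
  USB stick 2: 8 + 3 = 11
  USB stick 3: 7 + 4 = 11
  USB stick 4: 6 + 5 = 11
  USB stick 5: 6 = 6
This matches the lower bound, so 5 is optimal.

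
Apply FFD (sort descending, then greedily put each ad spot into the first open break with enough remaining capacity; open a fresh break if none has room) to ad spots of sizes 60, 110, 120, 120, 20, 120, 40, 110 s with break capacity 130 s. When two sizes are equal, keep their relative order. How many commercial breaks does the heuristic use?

6

Sorted descending: 120, 120, 120, 110, 110, 60, 40, 20.
  120 → break 1 (new)  [load 120/130]
  120 → break 2 (new)  [load 120/130]
  120 → break 3 (new)  [load 120/130]
  110 → break 4 (new)  [load 110/130]
  110 → break 5 (new)  [load 110/130]
  60 → break 6 (new)  [load 60/130]
  40 → break 6  [load 100/130]
  20 → break 4  [load 130/130]
6 commercial breaks opened.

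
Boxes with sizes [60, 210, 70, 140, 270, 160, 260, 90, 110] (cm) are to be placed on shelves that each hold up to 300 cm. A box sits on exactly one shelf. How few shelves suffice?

5

Total = 270 + 260 + 210 + 160 + 140 + 110 + 90 + 70 + 60 = 1370 cm.
Lower bound: ⌈1370/300⌉ = 5 shelves.
A packing using 5 shelves:
  shelf 1: 270 = 270
  shelf 2: 260 = 260
  shelf 3: 210 + 90 = 300
  shelf 4: 160 + 140 = 300
  shelf 5: 110 + 70 + 60 = 240
This matches the lower bound, so 5 is optimal.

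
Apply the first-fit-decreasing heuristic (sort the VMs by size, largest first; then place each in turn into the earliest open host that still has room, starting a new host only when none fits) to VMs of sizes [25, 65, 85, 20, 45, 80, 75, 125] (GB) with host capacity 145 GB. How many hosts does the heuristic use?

4

Sorted descending: 125, 85, 80, 75, 65, 45, 25, 20.
  125 → host 1 (new)  [load 125/145]
  85 → host 2 (new)  [load 85/145]
  80 → host 3 (new)  [load 80/145]
  75 → host 4 (new)  [load 75/145]
  65 → host 3  [load 145/145]
  45 → host 2  [load 130/145]
  25 → host 4  [load 100/145]
  20 → host 1  [load 145/145]
4 hosts opened.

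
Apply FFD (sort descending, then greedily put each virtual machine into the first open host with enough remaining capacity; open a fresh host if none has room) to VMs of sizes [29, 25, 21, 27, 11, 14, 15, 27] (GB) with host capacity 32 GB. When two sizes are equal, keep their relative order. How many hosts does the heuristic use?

6

Sorted descending: 29, 27, 27, 25, 21, 15, 14, 11.
  29 → host 1 (new)  [load 29/32]
  27 → host 2 (new)  [load 27/32]
  27 → host 3 (new)  [load 27/32]
  25 → host 4 (new)  [load 25/32]
  21 → host 5 (new)  [load 21/32]
  15 → host 6 (new)  [load 15/32]
  14 → host 6  [load 29/32]
  11 → host 5  [load 32/32]
6 hosts opened.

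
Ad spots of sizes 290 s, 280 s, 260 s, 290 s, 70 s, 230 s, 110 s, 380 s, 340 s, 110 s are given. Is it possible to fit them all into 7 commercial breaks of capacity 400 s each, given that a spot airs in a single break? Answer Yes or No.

Yes

A valid assignment using 7 commercial breaks:
  break 1: 380 = 380
  break 2: 340 = 340
  break 3: 290 + 110 = 400
  break 4: 290 + 110 = 400
  break 5: 280 + 70 = 350
  break 6: 260 = 260
  break 7: 230 = 230
Every load is within 400 s, so 7 commercial breaks suffice.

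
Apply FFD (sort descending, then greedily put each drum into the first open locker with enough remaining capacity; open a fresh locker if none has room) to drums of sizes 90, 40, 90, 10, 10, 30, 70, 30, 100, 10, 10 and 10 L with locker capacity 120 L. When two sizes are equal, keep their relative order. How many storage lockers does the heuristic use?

5

Sorted descending: 100, 90, 90, 70, 40, 30, 30, 10, 10, 10, 10, 10.
  100 → locker 1 (new)  [load 100/120]
  90 → locker 2 (new)  [load 90/120]
  90 → locker 3 (new)  [load 90/120]
  70 → locker 4 (new)  [load 70/120]
  40 → locker 4  [load 110/120]
  30 → locker 2  [load 120/120]
  30 → locker 3  [load 120/120]
  10 → locker 1  [load 110/120]
  10 → locker 1  [load 120/120]
  10 → locker 4  [load 120/120]
  10 → locker 5 (new)  [load 10/120]
  10 → locker 5  [load 20/120]
5 storage lockers opened.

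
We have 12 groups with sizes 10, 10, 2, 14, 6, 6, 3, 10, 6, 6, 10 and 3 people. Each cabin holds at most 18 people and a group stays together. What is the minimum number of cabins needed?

Total = 14 + 10 + 10 + 10 + 10 + 6 + 6 + 6 + 6 + 3 + 3 + 2 = 86 people.
Lower bound: ⌈86/18⌉ = 5 cabins.
A packing using 6 cabins:
  cabin 1: 14 + 3 = 17
  cabin 2: 10 + 6 + 2 = 18
  cabin 3: 10 + 6 = 16
  cabin 4: 10 + 6 = 16
  cabin 5: 10 + 6 = 16
  cabin 6: 3 = 3
No arrangement into 5 cabins stays within capacity, so 6 is optimal.

6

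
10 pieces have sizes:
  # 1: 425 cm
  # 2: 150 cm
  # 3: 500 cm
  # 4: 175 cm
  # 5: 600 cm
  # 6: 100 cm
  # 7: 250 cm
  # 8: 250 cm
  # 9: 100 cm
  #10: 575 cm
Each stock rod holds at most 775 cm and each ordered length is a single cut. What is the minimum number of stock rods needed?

5

Total = 600 + 575 + 500 + 425 + 250 + 250 + 175 + 150 + 100 + 100 = 3125 cm.
Lower bound: ⌈3125/775⌉ = 5 stock rods.
A packing using 5 stock rods:
  stock rod 1: 600 + 175 = 775
  stock rod 2: 575 + 150 = 725
  stock rod 3: 500 + 250 = 750
  stock rod 4: 425 + 250 + 100 = 775
  stock rod 5: 100 = 100
This matches the lower bound, so 5 is optimal.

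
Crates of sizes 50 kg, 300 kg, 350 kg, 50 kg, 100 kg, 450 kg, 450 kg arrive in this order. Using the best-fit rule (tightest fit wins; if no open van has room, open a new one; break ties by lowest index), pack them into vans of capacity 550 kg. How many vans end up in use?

  50 → van 1 (new)  [load 50/550]
  300 → van 1  [load 350/550]
  350 → van 2 (new)  [load 350/550]
  50 → van 1  [load 400/550]
  100 → van 1  [load 500/550]
  450 → van 3 (new)  [load 450/550]
  450 → van 4 (new)  [load 450/550]
4 vans opened.

4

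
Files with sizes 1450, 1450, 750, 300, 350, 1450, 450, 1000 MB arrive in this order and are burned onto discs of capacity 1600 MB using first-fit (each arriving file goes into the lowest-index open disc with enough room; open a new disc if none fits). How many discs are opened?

5

  1450 → disc 1 (new)  [load 1450/1600]
  1450 → disc 2 (new)  [load 1450/1600]
  750 → disc 3 (new)  [load 750/1600]
  300 → disc 3  [load 1050/1600]
  350 → disc 3  [load 1400/1600]
  1450 → disc 4 (new)  [load 1450/1600]
  450 → disc 5 (new)  [load 450/1600]
  1000 → disc 5  [load 1450/1600]
5 discs opened.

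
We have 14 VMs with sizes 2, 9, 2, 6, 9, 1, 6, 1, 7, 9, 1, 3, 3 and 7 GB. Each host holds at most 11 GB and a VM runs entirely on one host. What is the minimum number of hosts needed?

7

Total = 9 + 9 + 9 + 7 + 7 + 6 + 6 + 3 + 3 + 2 + 2 + 1 + 1 + 1 = 66 GB.
Lower bound: ⌈66/11⌉ = 6 hosts.
Also, 7 VMs each exceed 11/2 GB, and no two of those can share a host, so at least 7 hosts are needed.
A packing using 7 hosts:
  host 1: 9 + 2 = 11
  host 2: 9 + 2 = 11
  host 3: 9 + 1 + 1 = 11
  host 4: 7 + 3 + 1 = 11
  host 5: 7 + 3 = 10
  host 6: 6 = 6
  host 7: 6 = 6
This matches the lower bound, so 7 is optimal.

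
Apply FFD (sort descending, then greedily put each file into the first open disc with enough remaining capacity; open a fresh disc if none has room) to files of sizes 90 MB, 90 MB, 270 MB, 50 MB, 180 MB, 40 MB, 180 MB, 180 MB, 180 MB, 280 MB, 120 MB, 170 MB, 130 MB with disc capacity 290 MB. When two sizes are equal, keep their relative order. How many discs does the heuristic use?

8

Sorted descending: 280, 270, 180, 180, 180, 180, 170, 130, 120, 90, 90, 50, 40.
  280 → disc 1 (new)  [load 280/290]
  270 → disc 2 (new)  [load 270/290]
  180 → disc 3 (new)  [load 180/290]
  180 → disc 4 (new)  [load 180/290]
  180 → disc 5 (new)  [load 180/290]
  180 → disc 6 (new)  [load 180/290]
  170 → disc 7 (new)  [load 170/290]
  130 → disc 8 (new)  [load 130/290]
  120 → disc 7  [load 290/290]
  90 → disc 3  [load 270/290]
  90 → disc 4  [load 270/290]
  50 → disc 5  [load 230/290]
  40 → disc 5  [load 270/290]
8 discs opened.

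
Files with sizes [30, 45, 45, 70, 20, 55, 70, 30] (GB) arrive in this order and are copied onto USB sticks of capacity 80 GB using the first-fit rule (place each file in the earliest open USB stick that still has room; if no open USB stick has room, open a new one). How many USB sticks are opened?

  30 → USB stick 1 (new)  [load 30/80]
  45 → USB stick 1  [load 75/80]
  45 → USB stick 2 (new)  [load 45/80]
  70 → USB stick 3 (new)  [load 70/80]
  20 → USB stick 2  [load 65/80]
  55 → USB stick 4 (new)  [load 55/80]
  70 → USB stick 5 (new)  [load 70/80]
  30 → USB stick 6 (new)  [load 30/80]
6 USB sticks opened.

6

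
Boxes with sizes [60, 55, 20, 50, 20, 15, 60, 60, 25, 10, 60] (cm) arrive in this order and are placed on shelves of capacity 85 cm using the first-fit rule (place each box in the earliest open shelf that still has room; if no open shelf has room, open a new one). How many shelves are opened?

  60 → shelf 1 (new)  [load 60/85]
  55 → shelf 2 (new)  [load 55/85]
  20 → shelf 1  [load 80/85]
  50 → shelf 3 (new)  [load 50/85]
  20 → shelf 2  [load 75/85]
  15 → shelf 3  [load 65/85]
  60 → shelf 4 (new)  [load 60/85]
  60 → shelf 5 (new)  [load 60/85]
  25 → shelf 4  [load 85/85]
  10 → shelf 2  [load 85/85]
  60 → shelf 6 (new)  [load 60/85]
6 shelves opened.

6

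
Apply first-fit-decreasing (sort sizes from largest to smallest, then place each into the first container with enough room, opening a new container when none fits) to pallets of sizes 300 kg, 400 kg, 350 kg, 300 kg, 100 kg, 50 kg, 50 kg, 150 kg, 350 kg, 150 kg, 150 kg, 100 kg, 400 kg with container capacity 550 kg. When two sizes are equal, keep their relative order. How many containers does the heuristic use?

6

Sorted descending: 400, 400, 350, 350, 300, 300, 150, 150, 150, 100, 100, 50, 50.
  400 → container 1 (new)  [load 400/550]
  400 → container 2 (new)  [load 400/550]
  350 → container 3 (new)  [load 350/550]
  350 → container 4 (new)  [load 350/550]
  300 → container 5 (new)  [load 300/550]
  300 → container 6 (new)  [load 300/550]
  150 → container 1  [load 550/550]
  150 → container 2  [load 550/550]
  150 → container 3  [load 500/550]
  100 → container 4  [load 450/550]
  100 → container 4  [load 550/550]
  50 → container 3  [load 550/550]
  50 → container 5  [load 350/550]
6 containers opened.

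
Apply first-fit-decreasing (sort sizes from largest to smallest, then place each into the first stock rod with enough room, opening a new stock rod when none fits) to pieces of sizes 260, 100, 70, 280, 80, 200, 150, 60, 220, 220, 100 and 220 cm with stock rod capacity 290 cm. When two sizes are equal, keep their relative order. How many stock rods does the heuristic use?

Sorted descending: 280, 260, 220, 220, 220, 200, 150, 100, 100, 80, 70, 60.
  280 → stock rod 1 (new)  [load 280/290]
  260 → stock rod 2 (new)  [load 260/290]
  220 → stock rod 3 (new)  [load 220/290]
  220 → stock rod 4 (new)  [load 220/290]
  220 → stock rod 5 (new)  [load 220/290]
  200 → stock rod 6 (new)  [load 200/290]
  150 → stock rod 7 (new)  [load 150/290]
  100 → stock rod 7  [load 250/290]
  100 → stock rod 8 (new)  [load 100/290]
  80 → stock rod 6  [load 280/290]
  70 → stock rod 3  [load 290/290]
  60 → stock rod 4  [load 280/290]
8 stock rods opened.

8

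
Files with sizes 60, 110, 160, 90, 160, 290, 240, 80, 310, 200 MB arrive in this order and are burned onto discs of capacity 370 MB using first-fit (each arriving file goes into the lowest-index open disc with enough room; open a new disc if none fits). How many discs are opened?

6

  60 → disc 1 (new)  [load 60/370]
  110 → disc 1  [load 170/370]
  160 → disc 1  [load 330/370]
  90 → disc 2 (new)  [load 90/370]
  160 → disc 2  [load 250/370]
  290 → disc 3 (new)  [load 290/370]
  240 → disc 4 (new)  [load 240/370]
  80 → disc 2  [load 330/370]
  310 → disc 5 (new)  [load 310/370]
  200 → disc 6 (new)  [load 200/370]
6 discs opened.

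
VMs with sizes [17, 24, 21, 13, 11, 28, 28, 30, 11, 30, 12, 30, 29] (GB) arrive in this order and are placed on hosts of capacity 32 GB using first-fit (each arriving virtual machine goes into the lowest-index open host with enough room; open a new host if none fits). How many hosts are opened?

10

  17 → host 1 (new)  [load 17/32]
  24 → host 2 (new)  [load 24/32]
  21 → host 3 (new)  [load 21/32]
  13 → host 1  [load 30/32]
  11 → host 3  [load 32/32]
  28 → host 4 (new)  [load 28/32]
  28 → host 5 (new)  [load 28/32]
  30 → host 6 (new)  [load 30/32]
  11 → host 7 (new)  [load 11/32]
  30 → host 8 (new)  [load 30/32]
  12 → host 7  [load 23/32]
  30 → host 9 (new)  [load 30/32]
  29 → host 10 (new)  [load 29/32]
10 hosts opened.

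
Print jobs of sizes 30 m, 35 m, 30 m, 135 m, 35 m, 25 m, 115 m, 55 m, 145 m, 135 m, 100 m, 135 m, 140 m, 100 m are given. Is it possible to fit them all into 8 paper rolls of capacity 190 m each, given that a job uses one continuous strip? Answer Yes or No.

A valid assignment using 8 paper rolls:
  roll 1: 145 + 35 = 180
  roll 2: 140 + 35 = 175
  roll 3: 135 + 55 = 190
  roll 4: 135 + 30 + 25 = 190
  roll 5: 135 + 30 = 165
  roll 6: 115 = 115
  roll 7: 100 = 100
  roll 8: 100 = 100
Every load is within 190 m, so 8 paper rolls suffice.

Yes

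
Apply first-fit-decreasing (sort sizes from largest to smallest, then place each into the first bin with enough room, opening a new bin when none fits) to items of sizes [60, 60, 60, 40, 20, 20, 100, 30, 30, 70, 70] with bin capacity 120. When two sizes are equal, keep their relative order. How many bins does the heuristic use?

Sorted descending: 100, 70, 70, 60, 60, 60, 40, 30, 30, 20, 20.
  100 → bin 1 (new)  [load 100/120]
  70 → bin 2 (new)  [load 70/120]
  70 → bin 3 (new)  [load 70/120]
  60 → bin 4 (new)  [load 60/120]
  60 → bin 4  [load 120/120]
  60 → bin 5 (new)  [load 60/120]
  40 → bin 2  [load 110/120]
  30 → bin 3  [load 100/120]
  30 → bin 5  [load 90/120]
  20 → bin 1  [load 120/120]
  20 → bin 3  [load 120/120]
5 bins opened.

5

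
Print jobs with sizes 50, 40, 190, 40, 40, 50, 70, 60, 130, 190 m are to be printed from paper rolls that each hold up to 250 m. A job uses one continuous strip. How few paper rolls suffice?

4

Total = 190 + 190 + 130 + 70 + 60 + 50 + 50 + 40 + 40 + 40 = 860 m.
Lower bound: ⌈860/250⌉ = 4 paper rolls.
A packing using 4 paper rolls:
  roll 1: 190 + 60 = 250
  roll 2: 190 + 50 = 240
  roll 3: 130 + 70 + 50 = 250
  roll 4: 40 + 40 + 40 = 120
This matches the lower bound, so 4 is optimal.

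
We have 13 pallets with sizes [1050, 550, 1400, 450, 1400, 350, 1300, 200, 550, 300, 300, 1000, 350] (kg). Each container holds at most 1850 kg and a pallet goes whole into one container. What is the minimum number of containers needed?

Total = 1400 + 1400 + 1300 + 1050 + 1000 + 550 + 550 + 450 + 350 + 350 + 300 + 300 + 200 = 9200 kg.
Lower bound: ⌈9200/1850⌉ = 5 containers.
A packing using 6 containers:
  container 1: 1400 + 450 = 1850
  container 2: 1400 + 350 = 1750
  container 3: 1300 + 550 = 1850
  container 4: 1050 + 550 + 200 = 1800
  container 5: 1000 + 350 + 300 = 1650
  container 6: 300 = 300
No arrangement into 5 containers stays within capacity, so 6 is optimal.

6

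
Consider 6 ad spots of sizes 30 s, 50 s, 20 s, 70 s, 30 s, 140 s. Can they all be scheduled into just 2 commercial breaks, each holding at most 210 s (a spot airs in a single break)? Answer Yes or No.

A valid assignment using 2 commercial breaks:
  break 1: 140 + 70 = 210
  break 2: 50 + 30 + 30 + 20 = 130
Every load is within 210 s, so 2 commercial breaks suffice.

Yes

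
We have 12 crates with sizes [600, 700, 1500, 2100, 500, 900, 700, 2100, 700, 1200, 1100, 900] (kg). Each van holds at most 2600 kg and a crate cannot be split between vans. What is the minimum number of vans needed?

Total = 2100 + 2100 + 1500 + 1200 + 1100 + 900 + 900 + 700 + 700 + 700 + 600 + 500 = 13000 kg.
Lower bound: ⌈13000/2600⌉ = 5 vans.
A packing using 6 vans:
  van 1: 2100 + 500 = 2600
  van 2: 2100 = 2100
  van 3: 1500 + 1100 = 2600
  van 4: 1200 + 900 = 2100
  van 5: 900 + 700 + 700 = 2300
  van 6: 700 + 600 = 1300
No arrangement into 5 vans stays within capacity, so 6 is optimal.

6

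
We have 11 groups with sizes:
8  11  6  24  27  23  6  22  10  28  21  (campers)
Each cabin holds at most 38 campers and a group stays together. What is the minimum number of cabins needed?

Total = 28 + 27 + 24 + 23 + 22 + 21 + 11 + 10 + 8 + 6 + 6 = 186 campers.
Lower bound: ⌈186/38⌉ = 5 cabins.
Also, 6 groups each exceed 19 campers, and no two of those can share a cabin, so at least 6 cabins are needed.
A packing using 6 cabins:
  cabin 1: 28 + 10 = 38
  cabin 2: 27 + 11 = 38
  cabin 3: 24 + 8 + 6 = 38
  cabin 4: 23 + 6 = 29
  cabin 5: 22 = 22
  cabin 6: 21 = 21
This matches the lower bound, so 6 is optimal.

6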